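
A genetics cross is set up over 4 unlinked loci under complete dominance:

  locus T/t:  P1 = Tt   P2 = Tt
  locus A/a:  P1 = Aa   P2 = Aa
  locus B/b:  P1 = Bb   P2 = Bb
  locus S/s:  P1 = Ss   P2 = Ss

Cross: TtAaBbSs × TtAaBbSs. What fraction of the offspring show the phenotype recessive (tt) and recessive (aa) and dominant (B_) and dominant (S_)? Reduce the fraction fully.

TtAaBbSs gametes: TABS×1, TABs×1, TAbS×1, TAbs×1, TaBS×1, TaBs×1, TabS×1, Tabs×1, tABS×1, tABs×1, tAbS×1, tAbs×1, taBS×1, taBs×1, tabS×1, tabs×1
TtAaBbSs gametes: TABS×1, TABs×1, TAbS×1, TAbs×1, TaBS×1, TaBs×1, TabS×1, Tabs×1, tABS×1, tABs×1, tAbS×1, tAbs×1, taBS×1, taBs×1, tabS×1, tabs×1
TtAaBbSs×TtAaBbSs grid (16·16=256): TTAABBSS=1 TTAABBSs=2 TTAABBss=1 TTAABbSS=2 TTAABbSs=4 TTAABbss=2 TTAAbbSS=1 TTAAbbSs=2 TTAAbbss=1 TTAaBBSS=2 TTAaBBSs=4 TTAaBBss=2 TTAaBbSS=4 TTAaBbSs=8 TTAaBbss=4 TTAabbSS=2 TTAabbSs=4 TTAabbss=2 TTaaBBSS=1 TTaaBBSs=2 TTaaBBss=1 TTaaBbSS=2 TTaaBbSs=4 TTaaBbss=2 TTaabbSS=1 TTaabbSs=2 TTaabbss=1 TtAABBSS=2 TtAABBSs=4 TtAABBss=2 TtAABbSS=4 TtAABbSs=8 TtAABbss=4 TtAAbbSS=2 TtAAbbSs=4 TtAAbbss=2 TtAaBBSS=4 TtAaBBSs=8 TtAaBBss=4 TtAaBbSS=8 TtAaBbSs=16 TtAaBbss=8 TtAabbSS=4 TtAabbSs=8 TtAabbss=4 TtaaBBSS=2 TtaaBBSs=4 TtaaBBss=2 TtaaBbSS=4 TtaaBbSs=8 TtaaBbss=4 TtaabbSS=2 TtaabbSs=4 Ttaabbss=2 ttAABBSS=1 ttAABBSs=2 ttAABBss=1 ttAABbSS=2 ttAABbSs=4 ttAABbss=2 ttAAbbSS=1 ttAAbbSs=2 ttAAbbss=1 ttAaBBSS=2 ttAaBBSs=4 ttAaBBss=2 ttAaBbSS=4 ttAaBbSs=8 ttAaBbss=4 ttAabbSS=2 ttAabbSs=4 ttAabbss=2 ttaaBBSS=1 ttaaBBSs=2 ttaaBBss=1 ttaaBbSS=2 ttaaBbSs=4 ttaaBbss=2 ttaabbSS=1 ttaabbSs=2 ttaabbss=1
tt aa B_ S_ hits 9/256; gcd=1; 9÷1/256÷1 = 9/256

P(tt aa B_ S_) = 9/256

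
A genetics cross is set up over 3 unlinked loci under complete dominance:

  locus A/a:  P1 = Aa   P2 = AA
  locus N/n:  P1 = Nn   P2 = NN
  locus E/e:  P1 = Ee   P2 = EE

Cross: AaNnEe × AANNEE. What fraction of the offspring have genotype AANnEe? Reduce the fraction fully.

P(AANnEe) = 1/8

AaNnEe gametes: ANE×1, ANe×1, AnE×1, Ane×1, aNE×1, aNe×1, anE×1, ane×1
AANNEE gametes: ANE×8
AaNnEe×AANNEE grid (8·8=64): AANNEE=8 AANNEe=8 AANnEE=8 AANnEe=8 AaNNEE=8 AaNNEe=8 AaNnEE=8 AaNnEe=8
AANnEe hits 8/64; gcd=8; 8÷8/64÷8 = 1/8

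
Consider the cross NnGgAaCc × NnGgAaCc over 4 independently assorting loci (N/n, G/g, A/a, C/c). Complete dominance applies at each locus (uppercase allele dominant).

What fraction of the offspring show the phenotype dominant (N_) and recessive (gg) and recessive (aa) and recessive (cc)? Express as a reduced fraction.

P(N_ gg aa cc) = 3/256

NnGgAaCc gametes: NGAC×1, NGAc×1, NGaC×1, NGac×1, NgAC×1, NgAc×1, NgaC×1, Ngac×1, nGAC×1, nGAc×1, nGaC×1, nGac×1, ngAC×1, ngAc×1, ngaC×1, ngac×1
NnGgAaCc gametes: NGAC×1, NGAc×1, NGaC×1, NGac×1, NgAC×1, NgAc×1, NgaC×1, Ngac×1, nGAC×1, nGAc×1, nGaC×1, nGac×1, ngAC×1, ngAc×1, ngaC×1, ngac×1
NnGgAaCc×NnGgAaCc grid (16·16=256): NNGGAACC=1 NNGGAACc=2 NNGGAAcc=1 NNGGAaCC=2 NNGGAaCc=4 NNGGAacc=2 NNGGaaCC=1 NNGGaaCc=2 NNGGaacc=1 NNGgAACC=2 NNGgAACc=4 NNGgAAcc=2 NNGgAaCC=4 NNGgAaCc=8 NNGgAacc=4 NNGgaaCC=2 NNGgaaCc=4 NNGgaacc=2 NNggAACC=1 NNggAACc=2 NNggAAcc=1 NNggAaCC=2 NNggAaCc=4 NNggAacc=2 NNggaaCC=1 NNggaaCc=2 NNggaacc=1 NnGGAACC=2 NnGGAACc=4 NnGGAAcc=2 NnGGAaCC=4 NnGGAaCc=8 NnGGAacc=4 NnGGaaCC=2 NnGGaaCc=4 NnGGaacc=2 NnGgAACC=4 NnGgAACc=8 NnGgAAcc=4 NnGgAaCC=8 NnGgAaCc=16 NnGgAacc=8 NnGgaaCC=4 NnGgaaCc=8 NnGgaacc=4 NnggAACC=2 NnggAACc=4 NnggAAcc=2 NnggAaCC=4 NnggAaCc=8 NnggAacc=4 NnggaaCC=2 NnggaaCc=4 Nnggaacc=2 nnGGAACC=1 nnGGAACc=2 nnGGAAcc=1 nnGGAaCC=2 nnGGAaCc=4 nnGGAacc=2 nnGGaaCC=1 nnGGaaCc=2 nnGGaacc=1 nnGgAACC=2 nnGgAACc=4 nnGgAAcc=2 nnGgAaCC=4 nnGgAaCc=8 nnGgAacc=4 nnGgaaCC=2 nnGgaaCc=4 nnGgaacc=2 nnggAACC=1 nnggAACc=2 nnggAAcc=1 nnggAaCC=2 nnggAaCc=4 nnggAacc=2 nnggaaCC=1 nnggaaCc=2 nnggaacc=1
N_ gg aa cc hits 3/256; gcd=1; 3÷1/256÷1 = 3/256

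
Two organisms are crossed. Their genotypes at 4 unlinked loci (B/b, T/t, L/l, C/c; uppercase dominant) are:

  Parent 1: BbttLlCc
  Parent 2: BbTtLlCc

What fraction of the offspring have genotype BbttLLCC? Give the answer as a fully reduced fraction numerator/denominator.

BbttLlCc gametes: BtLC×2, BtLc×2, BtlC×2, Btlc×2, btLC×2, btLc×2, btlC×2, btlc×2
BbTtLlCc gametes: BTLC×1, BTLc×1, BTlC×1, BTlc×1, BtLC×1, BtLc×1, BtlC×1, Btlc×1, bTLC×1, bTLc×1, bTlC×1, bTlc×1, btLC×1, btLc×1, btlC×1, btlc×1
BbttLlCc×BbTtLlCc grid (16·16=256): BBTtLLCC=2 BBTtLLCc=4 BBTtLLcc=2 BBTtLlCC=4 BBTtLlCc=8 BBTtLlcc=4 BBTtllCC=2 BBTtllCc=4 BBTtllcc=2 BBttLLCC=2 BBttLLCc=4 BBttLLcc=2 BBttLlCC=4 BBttLlCc=8 BBttLlcc=4 BBttllCC=2 BBttllCc=4 BBttllcc=2 BbTtLLCC=4 BbTtLLCc=8 BbTtLLcc=4 BbTtLlCC=8 BbTtLlCc=16 BbTtLlcc=8 BbTtllCC=4 BbTtllCc=8 BbTtllcc=4 BbttLLCC=4 BbttLLCc=8 BbttLLcc=4 BbttLlCC=8 BbttLlCc=16 BbttLlcc=8 BbttllCC=4 BbttllCc=8 Bbttllcc=4 bbTtLLCC=2 bbTtLLCc=4 bbTtLLcc=2 bbTtLlCC=4 bbTtLlCc=8 bbTtLlcc=4 bbTtllCC=2 bbTtllCc=4 bbTtllcc=2 bbttLLCC=2 bbttLLCc=4 bbttLLcc=2 bbttLlCC=4 bbttLlCc=8 bbttLlcc=4 bbttllCC=2 bbttllCc=4 bbttllcc=2
BbttLLCC hits 4/256; gcd=4; 4÷4/256÷4 = 1/64

P(BbttLLCC) = 1/64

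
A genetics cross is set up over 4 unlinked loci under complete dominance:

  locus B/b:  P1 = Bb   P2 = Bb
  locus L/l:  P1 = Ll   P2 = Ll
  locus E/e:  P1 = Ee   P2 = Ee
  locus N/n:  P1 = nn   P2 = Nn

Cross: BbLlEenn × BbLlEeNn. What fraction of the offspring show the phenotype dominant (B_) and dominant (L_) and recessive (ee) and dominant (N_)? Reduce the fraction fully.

P(B_ L_ ee N_) = 9/128

BbLlEenn gametes: BLEn×2, BLen×2, BlEn×2, Blen×2, bLEn×2, bLen×2, blEn×2, blen×2
BbLlEeNn gametes: BLEN×1, BLEn×1, BLeN×1, BLen×1, BlEN×1, BlEn×1, BleN×1, Blen×1, bLEN×1, bLEn×1, bLeN×1, bLen×1, blEN×1, blEn×1, bleN×1, blen×1
BbLlEenn×BbLlEeNn grid (16·16=256): BBLLEENn=2 BBLLEEnn=2 BBLLEeNn=4 BBLLEenn=4 BBLLeeNn=2 BBLLeenn=2 BBLlEENn=4 BBLlEEnn=4 BBLlEeNn=8 BBLlEenn=8 BBLleeNn=4 BBLleenn=4 BBllEENn=2 BBllEEnn=2 BBllEeNn=4 BBllEenn=4 BBlleeNn=2 BBlleenn=2 BbLLEENn=4 BbLLEEnn=4 BbLLEeNn=8 BbLLEenn=8 BbLLeeNn=4 BbLLeenn=4 BbLlEENn=8 BbLlEEnn=8 BbLlEeNn=16 BbLlEenn=16 BbLleeNn=8 BbLleenn=8 BbllEENn=4 BbllEEnn=4 BbllEeNn=8 BbllEenn=8 BblleeNn=4 Bblleenn=4 bbLLEENn=2 bbLLEEnn=2 bbLLEeNn=4 bbLLEenn=4 bbLLeeNn=2 bbLLeenn=2 bbLlEENn=4 bbLlEEnn=4 bbLlEeNn=8 bbLlEenn=8 bbLleeNn=4 bbLleenn=4 bbllEENn=2 bbllEEnn=2 bbllEeNn=4 bbllEenn=4 bblleeNn=2 bblleenn=2
B_ L_ ee N_ hits 18/256; gcd=2; 18÷2/256÷2 = 9/128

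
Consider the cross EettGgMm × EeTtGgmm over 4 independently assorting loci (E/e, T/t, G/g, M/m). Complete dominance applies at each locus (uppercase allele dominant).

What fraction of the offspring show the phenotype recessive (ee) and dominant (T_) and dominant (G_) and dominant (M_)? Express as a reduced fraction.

EettGgMm gametes: EtGM×2, EtGm×2, EtgM×2, Etgm×2, etGM×2, etGm×2, etgM×2, etgm×2
EeTtGgmm gametes: ETGm×2, ETgm×2, EtGm×2, Etgm×2, eTGm×2, eTgm×2, etGm×2, etgm×2
EettGgMm×EeTtGgmm grid (16·16=256): EETtGGMm=4 EETtGGmm=4 EETtGgMm=8 EETtGgmm=8 EETtggMm=4 EETtggmm=4 EEttGGMm=4 EEttGGmm=4 EEttGgMm=8 EEttGgmm=8 EEttggMm=4 EEttggmm=4 EeTtGGMm=8 EeTtGGmm=8 EeTtGgMm=16 EeTtGgmm=16 EeTtggMm=8 EeTtggmm=8 EettGGMm=8 EettGGmm=8 EettGgMm=16 EettGgmm=16 EettggMm=8 Eettggmm=8 eeTtGGMm=4 eeTtGGmm=4 eeTtGgMm=8 eeTtGgmm=8 eeTtggMm=4 eeTtggmm=4 eettGGMm=4 eettGGmm=4 eettGgMm=8 eettGgmm=8 eettggMm=4 eettggmm=4
ee T_ G_ M_ hits 12/256; gcd=4; 12÷4/256÷4 = 3/64

P(ee T_ G_ M_) = 3/64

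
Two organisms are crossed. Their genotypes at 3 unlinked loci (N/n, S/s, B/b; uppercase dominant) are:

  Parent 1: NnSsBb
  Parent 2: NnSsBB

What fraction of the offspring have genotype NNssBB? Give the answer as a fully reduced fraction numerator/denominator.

P(NNssBB) = 1/32

NnSsBb gametes: NSB×1, NSb×1, NsB×1, Nsb×1, nSB×1, nSb×1, nsB×1, nsb×1
NnSsBB gametes: NSB×2, NsB×2, nSB×2, nsB×2
NnSsBb×NnSsBB grid (8·8=64): NNSSBB=2 NNSSBb=2 NNSsBB=4 NNSsBb=4 NNssBB=2 NNssBb=2 NnSSBB=4 NnSSBb=4 NnSsBB=8 NnSsBb=8 NnssBB=4 NnssBb=4 nnSSBB=2 nnSSBb=2 nnSsBB=4 nnSsBb=4 nnssBB=2 nnssBb=2
NNssBB hits 2/64; gcd=2; 2÷2/64÷2 = 1/32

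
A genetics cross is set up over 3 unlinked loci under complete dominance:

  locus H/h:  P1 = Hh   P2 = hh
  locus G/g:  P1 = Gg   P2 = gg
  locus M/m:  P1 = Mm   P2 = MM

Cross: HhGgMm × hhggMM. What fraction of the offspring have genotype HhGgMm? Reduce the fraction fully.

P(HhGgMm) = 1/8

HhGgMm gametes: HGM×1, HGm×1, HgM×1, Hgm×1, hGM×1, hGm×1, hgM×1, hgm×1
hhggMM gametes: hgM×8
HhGgMm×hhggMM grid (8·8=64): HhGgMM=8 HhGgMm=8 HhggMM=8 HhggMm=8 hhGgMM=8 hhGgMm=8 hhggMM=8 hhggMm=8
HhGgMm hits 8/64; gcd=8; 8÷8/64÷8 = 1/8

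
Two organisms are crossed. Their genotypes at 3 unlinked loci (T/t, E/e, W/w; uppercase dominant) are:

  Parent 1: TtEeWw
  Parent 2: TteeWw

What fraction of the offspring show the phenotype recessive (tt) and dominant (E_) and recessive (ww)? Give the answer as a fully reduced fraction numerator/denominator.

TtEeWw gametes: TEW×1, TEw×1, TeW×1, Tew×1, tEW×1, tEw×1, teW×1, tew×1
TteeWw gametes: TeW×2, Tew×2, teW×2, tew×2
TtEeWw×TteeWw grid (8·8=64): TTEeWW=2 TTEeWw=4 TTEeww=2 TTeeWW=2 TTeeWw=4 TTeeww=2 TtEeWW=4 TtEeWw=8 TtEeww=4 TteeWW=4 TteeWw=8 Tteeww=4 ttEeWW=2 ttEeWw=4 ttEeww=2 tteeWW=2 tteeWw=4 tteeww=2
tt E_ ww hits 2/64; gcd=2; 2÷2/64÷2 = 1/32

P(tt E_ ww) = 1/32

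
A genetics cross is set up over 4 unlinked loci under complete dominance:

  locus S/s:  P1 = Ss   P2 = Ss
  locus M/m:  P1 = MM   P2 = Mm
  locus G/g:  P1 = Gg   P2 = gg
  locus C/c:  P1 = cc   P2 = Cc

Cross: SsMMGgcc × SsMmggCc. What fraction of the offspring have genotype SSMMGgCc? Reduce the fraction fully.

P(SSMMGgCc) = 1/32

SsMMGgcc gametes: SMGc×4, SMgc×4, sMGc×4, sMgc×4
SsMmggCc gametes: SMgC×2, SMgc×2, SmgC×2, Smgc×2, sMgC×2, sMgc×2, smgC×2, smgc×2
SsMMGgcc×SsMmggCc grid (16·16=256): SSMMGgCc=8 SSMMGgcc=8 SSMMggCc=8 SSMMggcc=8 SSMmGgCc=8 SSMmGgcc=8 SSMmggCc=8 SSMmggcc=8 SsMMGgCc=16 SsMMGgcc=16 SsMMggCc=16 SsMMggcc=16 SsMmGgCc=16 SsMmGgcc=16 SsMmggCc=16 SsMmggcc=16 ssMMGgCc=8 ssMMGgcc=8 ssMMggCc=8 ssMMggcc=8 ssMmGgCc=8 ssMmGgcc=8 ssMmggCc=8 ssMmggcc=8
SSMMGgCc hits 8/256; gcd=8; 8÷8/256÷8 = 1/32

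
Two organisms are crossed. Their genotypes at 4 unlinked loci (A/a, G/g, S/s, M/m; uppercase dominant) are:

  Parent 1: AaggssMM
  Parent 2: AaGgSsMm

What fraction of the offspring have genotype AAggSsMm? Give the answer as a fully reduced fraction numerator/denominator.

AaggssMM gametes: AgsM×8, agsM×8
AaGgSsMm gametes: AGSM×1, AGSm×1, AGsM×1, AGsm×1, AgSM×1, AgSm×1, AgsM×1, Agsm×1, aGSM×1, aGSm×1, aGsM×1, aGsm×1, agSM×1, agSm×1, agsM×1, agsm×1
AaggssMM×AaGgSsMm grid (16·16=256): AAGgSsMM=8 AAGgSsMm=8 AAGgssMM=8 AAGgssMm=8 AAggSsMM=8 AAggSsMm=8 AAggssMM=8 AAggssMm=8 AaGgSsMM=16 AaGgSsMm=16 AaGgssMM=16 AaGgssMm=16 AaggSsMM=16 AaggSsMm=16 AaggssMM=16 AaggssMm=16 aaGgSsMM=8 aaGgSsMm=8 aaGgssMM=8 aaGgssMm=8 aaggSsMM=8 aaggSsMm=8 aaggssMM=8 aaggssMm=8
AAggSsMm hits 8/256; gcd=8; 8÷8/256÷8 = 1/32

P(AAggSsMm) = 1/32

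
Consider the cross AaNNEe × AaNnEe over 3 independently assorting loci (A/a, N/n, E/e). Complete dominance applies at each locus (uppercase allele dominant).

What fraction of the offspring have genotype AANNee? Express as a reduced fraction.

P(AANNee) = 1/32

AaNNEe gametes: ANE×2, ANe×2, aNE×2, aNe×2
AaNnEe gametes: ANE×1, ANe×1, AnE×1, Ane×1, aNE×1, aNe×1, anE×1, ane×1
AaNNEe×AaNnEe grid (8·8=64): AANNEE=2 AANNEe=4 AANNee=2 AANnEE=2 AANnEe=4 AANnee=2 AaNNEE=4 AaNNEe=8 AaNNee=4 AaNnEE=4 AaNnEe=8 AaNnee=4 aaNNEE=2 aaNNEe=4 aaNNee=2 aaNnEE=2 aaNnEe=4 aaNnee=2
AANNee hits 2/64; gcd=2; 2÷2/64÷2 = 1/32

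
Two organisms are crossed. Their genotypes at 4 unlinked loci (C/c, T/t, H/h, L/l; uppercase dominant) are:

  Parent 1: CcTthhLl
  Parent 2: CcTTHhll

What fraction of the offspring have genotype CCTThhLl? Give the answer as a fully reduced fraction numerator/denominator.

P(CCTThhLl) = 1/32

CcTthhLl gametes: CThL×2, CThl×2, CthL×2, Cthl×2, cThL×2, cThl×2, cthL×2, cthl×2
CcTTHhll gametes: CTHl×4, CThl×4, cTHl×4, cThl×4
CcTthhLl×CcTTHhll grid (16·16=256): CCTTHhLl=8 CCTTHhll=8 CCTThhLl=8 CCTThhll=8 CCTtHhLl=8 CCTtHhll=8 CCTthhLl=8 CCTthhll=8 CcTTHhLl=16 CcTTHhll=16 CcTThhLl=16 CcTThhll=16 CcTtHhLl=16 CcTtHhll=16 CcTthhLl=16 CcTthhll=16 ccTTHhLl=8 ccTTHhll=8 ccTThhLl=8 ccTThhll=8 ccTtHhLl=8 ccTtHhll=8 ccTthhLl=8 ccTthhll=8
CCTThhLl hits 8/256; gcd=8; 8÷8/256÷8 = 1/32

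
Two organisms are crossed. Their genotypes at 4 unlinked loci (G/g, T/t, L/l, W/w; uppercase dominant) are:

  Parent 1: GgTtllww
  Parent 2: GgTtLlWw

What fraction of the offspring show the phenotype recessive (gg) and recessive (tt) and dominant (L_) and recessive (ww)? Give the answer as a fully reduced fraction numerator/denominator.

GgTtllww gametes: GTlw×4, Gtlw×4, gTlw×4, gtlw×4
GgTtLlWw gametes: GTLW×1, GTLw×1, GTlW×1, GTlw×1, GtLW×1, GtLw×1, GtlW×1, Gtlw×1, gTLW×1, gTLw×1, gTlW×1, gTlw×1, gtLW×1, gtLw×1, gtlW×1, gtlw×1
GgTtllww×GgTtLlWw grid (16·16=256): GGTTLlWw=4 GGTTLlww=4 GGTTllWw=4 GGTTllww=4 GGTtLlWw=8 GGTtLlww=8 GGTtllWw=8 GGTtllww=8 GGttLlWw=4 GGttLlww=4 GGttllWw=4 GGttllww=4 GgTTLlWw=8 GgTTLlww=8 GgTTllWw=8 GgTTllww=8 GgTtLlWw=16 GgTtLlww=16 GgTtllWw=16 GgTtllww=16 GgttLlWw=8 GgttLlww=8 GgttllWw=8 Ggttllww=8 ggTTLlWw=4 ggTTLlww=4 ggTTllWw=4 ggTTllww=4 ggTtLlWw=8 ggTtLlww=8 ggTtllWw=8 ggTtllww=8 ggttLlWw=4 ggttLlww=4 ggttllWw=4 ggttllww=4
gg tt L_ ww hits 4/256; gcd=4; 4÷4/256÷4 = 1/64

P(gg tt L_ ww) = 1/64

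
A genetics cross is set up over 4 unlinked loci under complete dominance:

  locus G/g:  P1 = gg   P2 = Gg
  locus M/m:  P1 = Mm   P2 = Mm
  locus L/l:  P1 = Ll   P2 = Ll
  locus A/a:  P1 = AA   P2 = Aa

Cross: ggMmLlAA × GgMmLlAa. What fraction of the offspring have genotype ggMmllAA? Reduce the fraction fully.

P(ggMmllAA) = 1/32

ggMmLlAA gametes: gMLA×4, gMlA×4, gmLA×4, gmlA×4
GgMmLlAa gametes: GMLA×1, GMLa×1, GMlA×1, GMla×1, GmLA×1, GmLa×1, GmlA×1, Gmla×1, gMLA×1, gMLa×1, gMlA×1, gMla×1, gmLA×1, gmLa×1, gmlA×1, gmla×1
ggMmLlAA×GgMmLlAa grid (16·16=256): GgMMLLAA=4 GgMMLLAa=4 GgMMLlAA=8 GgMMLlAa=8 GgMMllAA=4 GgMMllAa=4 GgMmLLAA=8 GgMmLLAa=8 GgMmLlAA=16 GgMmLlAa=16 GgMmllAA=8 GgMmllAa=8 GgmmLLAA=4 GgmmLLAa=4 GgmmLlAA=8 GgmmLlAa=8 GgmmllAA=4 GgmmllAa=4 ggMMLLAA=4 ggMMLLAa=4 ggMMLlAA=8 ggMMLlAa=8 ggMMllAA=4 ggMMllAa=4 ggMmLLAA=8 ggMmLLAa=8 ggMmLlAA=16 ggMmLlAa=16 ggMmllAA=8 ggMmllAa=8 ggmmLLAA=4 ggmmLLAa=4 ggmmLlAA=8 ggmmLlAa=8 ggmmllAA=4 ggmmllAa=4
ggMmllAA hits 8/256; gcd=8; 8÷8/256÷8 = 1/32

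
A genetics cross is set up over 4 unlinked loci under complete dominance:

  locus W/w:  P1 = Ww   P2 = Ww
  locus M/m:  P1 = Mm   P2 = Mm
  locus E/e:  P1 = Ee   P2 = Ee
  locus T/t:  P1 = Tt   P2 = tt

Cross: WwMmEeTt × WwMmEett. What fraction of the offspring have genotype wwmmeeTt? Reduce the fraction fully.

WwMmEeTt gametes: WMET×1, WMEt×1, WMeT×1, WMet×1, WmET×1, WmEt×1, WmeT×1, Wmet×1, wMET×1, wMEt×1, wMeT×1, wMet×1, wmET×1, wmEt×1, wmeT×1, wmet×1
WwMmEett gametes: WMEt×2, WMet×2, WmEt×2, Wmet×2, wMEt×2, wMet×2, wmEt×2, wmet×2
WwMmEeTt×WwMmEett grid (16·16=256): WWMMEETt=2 WWMMEEtt=2 WWMMEeTt=4 WWMMEett=4 WWMMeeTt=2 WWMMeett=2 WWMmEETt=4 WWMmEEtt=4 WWMmEeTt=8 WWMmEett=8 WWMmeeTt=4 WWMmeett=4 WWmmEETt=2 WWmmEEtt=2 WWmmEeTt=4 WWmmEett=4 WWmmeeTt=2 WWmmeett=2 WwMMEETt=4 WwMMEEtt=4 WwMMEeTt=8 WwMMEett=8 WwMMeeTt=4 WwMMeett=4 WwMmEETt=8 WwMmEEtt=8 WwMmEeTt=16 WwMmEett=16 WwMmeeTt=8 WwMmeett=8 WwmmEETt=4 WwmmEEtt=4 WwmmEeTt=8 WwmmEett=8 WwmmeeTt=4 Wwmmeett=4 wwMMEETt=2 wwMMEEtt=2 wwMMEeTt=4 wwMMEett=4 wwMMeeTt=2 wwMMeett=2 wwMmEETt=4 wwMmEEtt=4 wwMmEeTt=8 wwMmEett=8 wwMmeeTt=4 wwMmeett=4 wwmmEETt=2 wwmmEEtt=2 wwmmEeTt=4 wwmmEett=4 wwmmeeTt=2 wwmmeett=2
wwmmeeTt hits 2/256; gcd=2; 2÷2/256÷2 = 1/128

P(wwmmeeTt) = 1/128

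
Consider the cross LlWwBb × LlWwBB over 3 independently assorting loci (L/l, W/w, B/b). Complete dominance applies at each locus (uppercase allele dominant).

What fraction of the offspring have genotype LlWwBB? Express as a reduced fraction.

P(LlWwBB) = 1/8

LlWwBb gametes: LWB×1, LWb×1, LwB×1, Lwb×1, lWB×1, lWb×1, lwB×1, lwb×1
LlWwBB gametes: LWB×2, LwB×2, lWB×2, lwB×2
LlWwBb×LlWwBB grid (8·8=64): LLWWBB=2 LLWWBb=2 LLWwBB=4 LLWwBb=4 LLwwBB=2 LLwwBb=2 LlWWBB=4 LlWWBb=4 LlWwBB=8 LlWwBb=8 LlwwBB=4 LlwwBb=4 llWWBB=2 llWWBb=2 llWwBB=4 llWwBb=4 llwwBB=2 llwwBb=2
LlWwBB hits 8/64; gcd=8; 8÷8/64÷8 = 1/8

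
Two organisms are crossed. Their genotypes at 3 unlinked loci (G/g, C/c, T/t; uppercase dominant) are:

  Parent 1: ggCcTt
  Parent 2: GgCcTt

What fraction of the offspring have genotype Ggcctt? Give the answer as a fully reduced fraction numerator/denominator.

ggCcTt gametes: gCT×2, gCt×2, gcT×2, gct×2
GgCcTt gametes: GCT×1, GCt×1, GcT×1, Gct×1, gCT×1, gCt×1, gcT×1, gct×1
ggCcTt×GgCcTt grid (8·8=64): GgCCTT=2 GgCCTt=4 GgCCtt=2 GgCcTT=4 GgCcTt=8 GgCctt=4 GgccTT=2 GgccTt=4 Ggcctt=2 ggCCTT=2 ggCCTt=4 ggCCtt=2 ggCcTT=4 ggCcTt=8 ggCctt=4 ggccTT=2 ggccTt=4 ggcctt=2
Ggcctt hits 2/64; gcd=2; 2÷2/64÷2 = 1/32

P(Ggcctt) = 1/32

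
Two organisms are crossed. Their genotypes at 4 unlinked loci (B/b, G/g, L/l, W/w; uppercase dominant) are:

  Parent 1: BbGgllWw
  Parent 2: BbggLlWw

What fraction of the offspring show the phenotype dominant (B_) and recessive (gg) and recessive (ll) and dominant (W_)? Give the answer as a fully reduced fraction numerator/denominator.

BbGgllWw gametes: BGlW×2, BGlw×2, BglW×2, Bglw×2, bGlW×2, bGlw×2, bglW×2, bglw×2
BbggLlWw gametes: BgLW×2, BgLw×2, BglW×2, Bglw×2, bgLW×2, bgLw×2, bglW×2, bglw×2
BbGgllWw×BbggLlWw grid (16·16=256): BBGgLlWW=4 BBGgLlWw=8 BBGgLlww=4 BBGgllWW=4 BBGgllWw=8 BBGgllww=4 BBggLlWW=4 BBggLlWw=8 BBggLlww=4 BBggllWW=4 BBggllWw=8 BBggllww=4 BbGgLlWW=8 BbGgLlWw=16 BbGgLlww=8 BbGgllWW=8 BbGgllWw=16 BbGgllww=8 BbggLlWW=8 BbggLlWw=16 BbggLlww=8 BbggllWW=8 BbggllWw=16 Bbggllww=8 bbGgLlWW=4 bbGgLlWw=8 bbGgLlww=4 bbGgllWW=4 bbGgllWw=8 bbGgllww=4 bbggLlWW=4 bbggLlWw=8 bbggLlww=4 bbggllWW=4 bbggllWw=8 bbggllww=4
B_ gg ll W_ hits 36/256; gcd=4; 36÷4/256÷4 = 9/64

P(B_ gg ll W_) = 9/64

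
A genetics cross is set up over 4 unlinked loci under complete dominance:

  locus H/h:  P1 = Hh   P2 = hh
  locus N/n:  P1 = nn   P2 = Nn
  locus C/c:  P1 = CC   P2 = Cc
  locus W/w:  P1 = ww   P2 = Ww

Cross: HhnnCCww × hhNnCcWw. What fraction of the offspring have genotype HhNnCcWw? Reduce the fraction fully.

P(HhNnCcWw) = 1/16

HhnnCCww gametes: HnCw×8, hnCw×8
hhNnCcWw gametes: hNCW×2, hNCw×2, hNcW×2, hNcw×2, hnCW×2, hnCw×2, hncW×2, hncw×2
HhnnCCww×hhNnCcWw grid (16·16=256): HhNnCCWw=16 HhNnCCww=16 HhNnCcWw=16 HhNnCcww=16 HhnnCCWw=16 HhnnCCww=16 HhnnCcWw=16 HhnnCcww=16 hhNnCCWw=16 hhNnCCww=16 hhNnCcWw=16 hhNnCcww=16 hhnnCCWw=16 hhnnCCww=16 hhnnCcWw=16 hhnnCcww=16
HhNnCcWw hits 16/256; gcd=16; 16÷16/256÷16 = 1/16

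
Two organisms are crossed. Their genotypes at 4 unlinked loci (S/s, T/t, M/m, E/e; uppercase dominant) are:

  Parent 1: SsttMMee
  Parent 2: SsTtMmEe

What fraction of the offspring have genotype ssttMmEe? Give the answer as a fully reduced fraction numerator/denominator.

SsttMMee gametes: StMe×8, stMe×8
SsTtMmEe gametes: STME×1, STMe×1, STmE×1, STme×1, StME×1, StMe×1, StmE×1, Stme×1, sTME×1, sTMe×1, sTmE×1, sTme×1, stME×1, stMe×1, stmE×1, stme×1
SsttMMee×SsTtMmEe grid (16·16=256): SSTtMMEe=8 SSTtMMee=8 SSTtMmEe=8 SSTtMmee=8 SSttMMEe=8 SSttMMee=8 SSttMmEe=8 SSttMmee=8 SsTtMMEe=16 SsTtMMee=16 SsTtMmEe=16 SsTtMmee=16 SsttMMEe=16 SsttMMee=16 SsttMmEe=16 SsttMmee=16 ssTtMMEe=8 ssTtMMee=8 ssTtMmEe=8 ssTtMmee=8 ssttMMEe=8 ssttMMee=8 ssttMmEe=8 ssttMmee=8
ssttMmEe hits 8/256; gcd=8; 8÷8/256÷8 = 1/32

P(ssttMmEe) = 1/32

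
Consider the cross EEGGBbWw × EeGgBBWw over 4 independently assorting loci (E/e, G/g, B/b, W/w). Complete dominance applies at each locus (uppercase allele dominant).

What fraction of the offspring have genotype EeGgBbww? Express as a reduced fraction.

P(EeGgBbww) = 1/32

EEGGBbWw gametes: EGBW×4, EGBw×4, EGbW×4, EGbw×4
EeGgBBWw gametes: EGBW×2, EGBw×2, EgBW×2, EgBw×2, eGBW×2, eGBw×2, egBW×2, egBw×2
EEGGBbWw×EeGgBBWw grid (16·16=256): EEGGBBWW=8 EEGGBBWw=16 EEGGBBww=8 EEGGBbWW=8 EEGGBbWw=16 EEGGBbww=8 EEGgBBWW=8 EEGgBBWw=16 EEGgBBww=8 EEGgBbWW=8 EEGgBbWw=16 EEGgBbww=8 EeGGBBWW=8 EeGGBBWw=16 EeGGBBww=8 EeGGBbWW=8 EeGGBbWw=16 EeGGBbww=8 EeGgBBWW=8 EeGgBBWw=16 EeGgBBww=8 EeGgBbWW=8 EeGgBbWw=16 EeGgBbww=8
EeGgBbww hits 8/256; gcd=8; 8÷8/256÷8 = 1/32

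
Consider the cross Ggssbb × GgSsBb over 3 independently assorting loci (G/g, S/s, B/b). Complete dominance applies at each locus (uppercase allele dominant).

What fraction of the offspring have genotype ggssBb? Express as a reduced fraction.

Ggssbb gametes: Gsb×4, gsb×4
GgSsBb gametes: GSB×1, GSb×1, GsB×1, Gsb×1, gSB×1, gSb×1, gsB×1, gsb×1
Ggssbb×GgSsBb grid (8·8=64): GGSsBb=4 GGSsbb=4 GGssBb=4 GGssbb=4 GgSsBb=8 GgSsbb=8 GgssBb=8 Ggssbb=8 ggSsBb=4 ggSsbb=4 ggssBb=4 ggssbb=4
ggssBb hits 4/64; gcd=4; 4÷4/64÷4 = 1/16

P(ggssBb) = 1/16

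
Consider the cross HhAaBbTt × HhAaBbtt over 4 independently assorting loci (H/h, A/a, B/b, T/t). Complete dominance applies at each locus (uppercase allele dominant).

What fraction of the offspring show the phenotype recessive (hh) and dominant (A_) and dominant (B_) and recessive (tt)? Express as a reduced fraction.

P(hh A_ B_ tt) = 9/128

HhAaBbTt gametes: HABT×1, HABt×1, HAbT×1, HAbt×1, HaBT×1, HaBt×1, HabT×1, Habt×1, hABT×1, hABt×1, hAbT×1, hAbt×1, haBT×1, haBt×1, habT×1, habt×1
HhAaBbtt gametes: HABt×2, HAbt×2, HaBt×2, Habt×2, hABt×2, hAbt×2, haBt×2, habt×2
HhAaBbTt×HhAaBbtt grid (16·16=256): HHAABBTt=2 HHAABBtt=2 HHAABbTt=4 HHAABbtt=4 HHAAbbTt=2 HHAAbbtt=2 HHAaBBTt=4 HHAaBBtt=4 HHAaBbTt=8 HHAaBbtt=8 HHAabbTt=4 HHAabbtt=4 HHaaBBTt=2 HHaaBBtt=2 HHaaBbTt=4 HHaaBbtt=4 HHaabbTt=2 HHaabbtt=2 HhAABBTt=4 HhAABBtt=4 HhAABbTt=8 HhAABbtt=8 HhAAbbTt=4 HhAAbbtt=4 HhAaBBTt=8 HhAaBBtt=8 HhAaBbTt=16 HhAaBbtt=16 HhAabbTt=8 HhAabbtt=8 HhaaBBTt=4 HhaaBBtt=4 HhaaBbTt=8 HhaaBbtt=8 HhaabbTt=4 Hhaabbtt=4 hhAABBTt=2 hhAABBtt=2 hhAABbTt=4 hhAABbtt=4 hhAAbbTt=2 hhAAbbtt=2 hhAaBBTt=4 hhAaBBtt=4 hhAaBbTt=8 hhAaBbtt=8 hhAabbTt=4 hhAabbtt=4 hhaaBBTt=2 hhaaBBtt=2 hhaaBbTt=4 hhaaBbtt=4 hhaabbTt=2 hhaabbtt=2
hh A_ B_ tt hits 18/256; gcd=2; 18÷2/256÷2 = 9/128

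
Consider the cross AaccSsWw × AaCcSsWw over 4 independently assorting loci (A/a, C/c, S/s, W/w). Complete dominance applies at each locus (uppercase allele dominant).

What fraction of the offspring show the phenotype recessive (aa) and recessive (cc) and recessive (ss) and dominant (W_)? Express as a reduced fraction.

AaccSsWw gametes: AcSW×2, AcSw×2, AcsW×2, Acsw×2, acSW×2, acSw×2, acsW×2, acsw×2
AaCcSsWw gametes: ACSW×1, ACSw×1, ACsW×1, ACsw×1, AcSW×1, AcSw×1, AcsW×1, Acsw×1, aCSW×1, aCSw×1, aCsW×1, aCsw×1, acSW×1, acSw×1, acsW×1, acsw×1
AaccSsWw×AaCcSsWw grid (16·16=256): AACcSSWW=2 AACcSSWw=4 AACcSSww=2 AACcSsWW=4 AACcSsWw=8 AACcSsww=4 AACcssWW=2 AACcssWw=4 AACcssww=2 AAccSSWW=2 AAccSSWw=4 AAccSSww=2 AAccSsWW=4 AAccSsWw=8 AAccSsww=4 AAccssWW=2 AAccssWw=4 AAccssww=2 AaCcSSWW=4 AaCcSSWw=8 AaCcSSww=4 AaCcSsWW=8 AaCcSsWw=16 AaCcSsww=8 AaCcssWW=4 AaCcssWw=8 AaCcssww=4 AaccSSWW=4 AaccSSWw=8 AaccSSww=4 AaccSsWW=8 AaccSsWw=16 AaccSsww=8 AaccssWW=4 AaccssWw=8 Aaccssww=4 aaCcSSWW=2 aaCcSSWw=4 aaCcSSww=2 aaCcSsWW=4 aaCcSsWw=8 aaCcSsww=4 aaCcssWW=2 aaCcssWw=4 aaCcssww=2 aaccSSWW=2 aaccSSWw=4 aaccSSww=2 aaccSsWW=4 aaccSsWw=8 aaccSsww=4 aaccssWW=2 aaccssWw=4 aaccssww=2
aa cc ss W_ hits 6/256; gcd=2; 6÷2/256÷2 = 3/128

P(aa cc ss W_) = 3/128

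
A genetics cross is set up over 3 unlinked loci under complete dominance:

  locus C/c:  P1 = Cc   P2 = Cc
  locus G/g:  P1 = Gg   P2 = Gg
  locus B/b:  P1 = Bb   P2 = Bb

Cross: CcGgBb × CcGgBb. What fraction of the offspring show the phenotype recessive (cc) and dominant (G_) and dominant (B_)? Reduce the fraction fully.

CcGgBb gametes: CGB×1, CGb×1, CgB×1, Cgb×1, cGB×1, cGb×1, cgB×1, cgb×1
CcGgBb gametes: CGB×1, CGb×1, CgB×1, Cgb×1, cGB×1, cGb×1, cgB×1, cgb×1
CcGgBb×CcGgBb grid (8·8=64): CCGGBB=1 CCGGBb=2 CCGGbb=1 CCGgBB=2 CCGgBb=4 CCGgbb=2 CCggBB=1 CCggBb=2 CCggbb=1 CcGGBB=2 CcGGBb=4 CcGGbb=2 CcGgBB=4 CcGgBb=8 CcGgbb=4 CcggBB=2 CcggBb=4 Ccggbb=2 ccGGBB=1 ccGGBb=2 ccGGbb=1 ccGgBB=2 ccGgBb=4 ccGgbb=2 ccggBB=1 ccggBb=2 ccggbb=1
cc G_ B_ hits 9/64; gcd=1; 9÷1/64÷1 = 9/64

P(cc G_ B_) = 9/64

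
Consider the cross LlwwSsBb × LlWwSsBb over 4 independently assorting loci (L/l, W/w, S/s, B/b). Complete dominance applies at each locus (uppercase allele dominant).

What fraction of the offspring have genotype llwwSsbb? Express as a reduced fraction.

LlwwSsBb gametes: LwSB×2, LwSb×2, LwsB×2, Lwsb×2, lwSB×2, lwSb×2, lwsB×2, lwsb×2
LlWwSsBb gametes: LWSB×1, LWSb×1, LWsB×1, LWsb×1, LwSB×1, LwSb×1, LwsB×1, Lwsb×1, lWSB×1, lWSb×1, lWsB×1, lWsb×1, lwSB×1, lwSb×1, lwsB×1, lwsb×1
LlwwSsBb×LlWwSsBb grid (16·16=256): LLWwSSBB=2 LLWwSSBb=4 LLWwSSbb=2 LLWwSsBB=4 LLWwSsBb=8 LLWwSsbb=4 LLWwssBB=2 LLWwssBb=4 LLWwssbb=2 LLwwSSBB=2 LLwwSSBb=4 LLwwSSbb=2 LLwwSsBB=4 LLwwSsBb=8 LLwwSsbb=4 LLwwssBB=2 LLwwssBb=4 LLwwssbb=2 LlWwSSBB=4 LlWwSSBb=8 LlWwSSbb=4 LlWwSsBB=8 LlWwSsBb=16 LlWwSsbb=8 LlWwssBB=4 LlWwssBb=8 LlWwssbb=4 LlwwSSBB=4 LlwwSSBb=8 LlwwSSbb=4 LlwwSsBB=8 LlwwSsBb=16 LlwwSsbb=8 LlwwssBB=4 LlwwssBb=8 Llwwssbb=4 llWwSSBB=2 llWwSSBb=4 llWwSSbb=2 llWwSsBB=4 llWwSsBb=8 llWwSsbb=4 llWwssBB=2 llWwssBb=4 llWwssbb=2 llwwSSBB=2 llwwSSBb=4 llwwSSbb=2 llwwSsBB=4 llwwSsBb=8 llwwSsbb=4 llwwssBB=2 llwwssBb=4 llwwssbb=2
llwwSsbb hits 4/256; gcd=4; 4÷4/256÷4 = 1/64

P(llwwSsbb) = 1/64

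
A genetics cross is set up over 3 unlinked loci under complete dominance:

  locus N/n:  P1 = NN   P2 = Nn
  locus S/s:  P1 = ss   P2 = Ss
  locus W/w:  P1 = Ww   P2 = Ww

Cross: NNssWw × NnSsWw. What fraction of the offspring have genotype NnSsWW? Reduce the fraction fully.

NNssWw gametes: NsW×4, Nsw×4
NnSsWw gametes: NSW×1, NSw×1, NsW×1, Nsw×1, nSW×1, nSw×1, nsW×1, nsw×1
NNssWw×NnSsWw grid (8·8=64): NNSsWW=4 NNSsWw=8 NNSsww=4 NNssWW=4 NNssWw=8 NNssww=4 NnSsWW=4 NnSsWw=8 NnSsww=4 NnssWW=4 NnssWw=8 Nnssww=4
NnSsWW hits 4/64; gcd=4; 4÷4/64÷4 = 1/16

P(NnSsWW) = 1/16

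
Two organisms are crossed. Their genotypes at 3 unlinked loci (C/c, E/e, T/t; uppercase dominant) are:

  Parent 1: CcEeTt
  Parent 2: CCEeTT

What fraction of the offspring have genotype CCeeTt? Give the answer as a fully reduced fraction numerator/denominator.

P(CCeeTt) = 1/16

CcEeTt gametes: CET×1, CEt×1, CeT×1, Cet×1, cET×1, cEt×1, ceT×1, cet×1
CCEeTT gametes: CET×4, CeT×4
CcEeTt×CCEeTT grid (8·8=64): CCEETT=4 CCEETt=4 CCEeTT=8 CCEeTt=8 CCeeTT=4 CCeeTt=4 CcEETT=4 CcEETt=4 CcEeTT=8 CcEeTt=8 CceeTT=4 CceeTt=4
CCeeTt hits 4/64; gcd=4; 4÷4/64÷4 = 1/16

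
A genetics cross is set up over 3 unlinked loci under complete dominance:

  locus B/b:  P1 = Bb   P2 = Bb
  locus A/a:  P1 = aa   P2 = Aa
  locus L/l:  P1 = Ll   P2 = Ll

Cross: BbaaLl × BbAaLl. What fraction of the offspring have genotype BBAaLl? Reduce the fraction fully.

P(BBAaLl) = 1/16

BbaaLl gametes: BaL×2, Bal×2, baL×2, bal×2
BbAaLl gametes: BAL×1, BAl×1, BaL×1, Bal×1, bAL×1, bAl×1, baL×1, bal×1
BbaaLl×BbAaLl grid (8·8=64): BBAaLL=2 BBAaLl=4 BBAall=2 BBaaLL=2 BBaaLl=4 BBaall=2 BbAaLL=4 BbAaLl=8 BbAall=4 BbaaLL=4 BbaaLl=8 Bbaall=4 bbAaLL=2 bbAaLl=4 bbAall=2 bbaaLL=2 bbaaLl=4 bbaall=2
BBAaLl hits 4/64; gcd=4; 4÷4/64÷4 = 1/16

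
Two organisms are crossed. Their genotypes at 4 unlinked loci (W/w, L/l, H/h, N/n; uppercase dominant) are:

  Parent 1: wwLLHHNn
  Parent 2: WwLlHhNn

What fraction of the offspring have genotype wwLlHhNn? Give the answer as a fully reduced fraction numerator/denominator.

P(wwLlHhNn) = 1/16

wwLLHHNn gametes: wLHN×8, wLHn×8
WwLlHhNn gametes: WLHN×1, WLHn×1, WLhN×1, WLhn×1, WlHN×1, WlHn×1, WlhN×1, Wlhn×1, wLHN×1, wLHn×1, wLhN×1, wLhn×1, wlHN×1, wlHn×1, wlhN×1, wlhn×1
wwLLHHNn×WwLlHhNn grid (16·16=256): WwLLHHNN=8 WwLLHHNn=16 WwLLHHnn=8 WwLLHhNN=8 WwLLHhNn=16 WwLLHhnn=8 WwLlHHNN=8 WwLlHHNn=16 WwLlHHnn=8 WwLlHhNN=8 WwLlHhNn=16 WwLlHhnn=8 wwLLHHNN=8 wwLLHHNn=16 wwLLHHnn=8 wwLLHhNN=8 wwLLHhNn=16 wwLLHhnn=8 wwLlHHNN=8 wwLlHHNn=16 wwLlHHnn=8 wwLlHhNN=8 wwLlHhNn=16 wwLlHhnn=8
wwLlHhNn hits 16/256; gcd=16; 16÷16/256÷16 = 1/16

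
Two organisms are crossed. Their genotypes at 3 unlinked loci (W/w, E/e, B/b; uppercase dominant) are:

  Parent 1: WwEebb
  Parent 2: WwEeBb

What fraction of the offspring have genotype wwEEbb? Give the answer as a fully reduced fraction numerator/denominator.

WwEebb gametes: WEb×2, Web×2, wEb×2, web×2
WwEeBb gametes: WEB×1, WEb×1, WeB×1, Web×1, wEB×1, wEb×1, weB×1, web×1
WwEebb×WwEeBb grid (8·8=64): WWEEBb=2 WWEEbb=2 WWEeBb=4 WWEebb=4 WWeeBb=2 WWeebb=2 WwEEBb=4 WwEEbb=4 WwEeBb=8 WwEebb=8 WweeBb=4 Wweebb=4 wwEEBb=2 wwEEbb=2 wwEeBb=4 wwEebb=4 wweeBb=2 wweebb=2
wwEEbb hits 2/64; gcd=2; 2÷2/64÷2 = 1/32

P(wwEEbb) = 1/32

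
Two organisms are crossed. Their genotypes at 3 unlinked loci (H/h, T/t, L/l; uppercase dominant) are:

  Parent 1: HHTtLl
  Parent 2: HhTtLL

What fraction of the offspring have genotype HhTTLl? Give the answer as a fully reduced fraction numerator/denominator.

HHTtLl gametes: HTL×2, HTl×2, HtL×2, Htl×2
HhTtLL gametes: HTL×2, HtL×2, hTL×2, htL×2
HHTtLl×HhTtLL grid (8·8=64): HHTTLL=4 HHTTLl=4 HHTtLL=8 HHTtLl=8 HHttLL=4 HHttLl=4 HhTTLL=4 HhTTLl=4 HhTtLL=8 HhTtLl=8 HhttLL=4 HhttLl=4
HhTTLl hits 4/64; gcd=4; 4÷4/64÷4 = 1/16

P(HhTTLl) = 1/16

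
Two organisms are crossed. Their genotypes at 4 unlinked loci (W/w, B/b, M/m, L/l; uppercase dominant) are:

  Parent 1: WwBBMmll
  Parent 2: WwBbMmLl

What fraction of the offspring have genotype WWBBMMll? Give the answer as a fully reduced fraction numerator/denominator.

WwBBMmll gametes: WBMl×4, WBml×4, wBMl×4, wBml×4
WwBbMmLl gametes: WBML×1, WBMl×1, WBmL×1, WBml×1, WbML×1, WbMl×1, WbmL×1, Wbml×1, wBML×1, wBMl×1, wBmL×1, wBml×1, wbML×1, wbMl×1, wbmL×1, wbml×1
WwBBMmll×WwBbMmLl grid (16·16=256): WWBBMMLl=4 WWBBMMll=4 WWBBMmLl=8 WWBBMmll=8 WWBBmmLl=4 WWBBmmll=4 WWBbMMLl=4 WWBbMMll=4 WWBbMmLl=8 WWBbMmll=8 WWBbmmLl=4 WWBbmmll=4 WwBBMMLl=8 WwBBMMll=8 WwBBMmLl=16 WwBBMmll=16 WwBBmmLl=8 WwBBmmll=8 WwBbMMLl=8 WwBbMMll=8 WwBbMmLl=16 WwBbMmll=16 WwBbmmLl=8 WwBbmmll=8 wwBBMMLl=4 wwBBMMll=4 wwBBMmLl=8 wwBBMmll=8 wwBBmmLl=4 wwBBmmll=4 wwBbMMLl=4 wwBbMMll=4 wwBbMmLl=8 wwBbMmll=8 wwBbmmLl=4 wwBbmmll=4
WWBBMMll hits 4/256; gcd=4; 4÷4/256÷4 = 1/64

P(WWBBMMll) = 1/64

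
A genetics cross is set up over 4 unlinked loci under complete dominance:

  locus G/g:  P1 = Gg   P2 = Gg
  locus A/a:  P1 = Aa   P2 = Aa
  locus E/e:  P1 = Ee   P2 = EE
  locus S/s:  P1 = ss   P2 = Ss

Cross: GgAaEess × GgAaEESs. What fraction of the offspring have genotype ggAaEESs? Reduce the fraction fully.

P(ggAaEESs) = 1/32

GgAaEess gametes: GAEs×2, GAes×2, GaEs×2, Gaes×2, gAEs×2, gAes×2, gaEs×2, gaes×2
GgAaEESs gametes: GAES×2, GAEs×2, GaES×2, GaEs×2, gAES×2, gAEs×2, gaES×2, gaEs×2
GgAaEess×GgAaEESs grid (16·16=256): GGAAEESs=4 GGAAEEss=4 GGAAEeSs=4 GGAAEess=4 GGAaEESs=8 GGAaEEss=8 GGAaEeSs=8 GGAaEess=8 GGaaEESs=4 GGaaEEss=4 GGaaEeSs=4 GGaaEess=4 GgAAEESs=8 GgAAEEss=8 GgAAEeSs=8 GgAAEess=8 GgAaEESs=16 GgAaEEss=16 GgAaEeSs=16 GgAaEess=16 GgaaEESs=8 GgaaEEss=8 GgaaEeSs=8 GgaaEess=8 ggAAEESs=4 ggAAEEss=4 ggAAEeSs=4 ggAAEess=4 ggAaEESs=8 ggAaEEss=8 ggAaEeSs=8 ggAaEess=8 ggaaEESs=4 ggaaEEss=4 ggaaEeSs=4 ggaaEess=4
ggAaEESs hits 8/256; gcd=8; 8÷8/256÷8 = 1/32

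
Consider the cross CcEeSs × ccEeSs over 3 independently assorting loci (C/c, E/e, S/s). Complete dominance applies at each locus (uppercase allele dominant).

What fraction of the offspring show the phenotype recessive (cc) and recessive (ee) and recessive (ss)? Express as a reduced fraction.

CcEeSs gametes: CES×1, CEs×1, CeS×1, Ces×1, cES×1, cEs×1, ceS×1, ces×1
ccEeSs gametes: cES×2, cEs×2, ceS×2, ces×2
CcEeSs×ccEeSs grid (8·8=64): CcEESS=2 CcEESs=4 CcEEss=2 CcEeSS=4 CcEeSs=8 CcEess=4 CceeSS=2 CceeSs=4 Cceess=2 ccEESS=2 ccEESs=4 ccEEss=2 ccEeSS=4 ccEeSs=8 ccEess=4 cceeSS=2 cceeSs=4 cceess=2
cc ee ss hits 2/64; gcd=2; 2÷2/64÷2 = 1/32

P(cc ee ss) = 1/32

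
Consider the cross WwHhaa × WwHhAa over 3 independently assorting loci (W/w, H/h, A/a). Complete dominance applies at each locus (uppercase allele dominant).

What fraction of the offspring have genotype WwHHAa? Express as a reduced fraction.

P(WwHHAa) = 1/16

WwHhaa gametes: WHa×2, Wha×2, wHa×2, wha×2
WwHhAa gametes: WHA×1, WHa×1, WhA×1, Wha×1, wHA×1, wHa×1, whA×1, wha×1
WwHhaa×WwHhAa grid (8·8=64): WWHHAa=2 WWHHaa=2 WWHhAa=4 WWHhaa=4 WWhhAa=2 WWhhaa=2 WwHHAa=4 WwHHaa=4 WwHhAa=8 WwHhaa=8 WwhhAa=4 Wwhhaa=4 wwHHAa=2 wwHHaa=2 wwHhAa=4 wwHhaa=4 wwhhAa=2 wwhhaa=2
WwHHAa hits 4/64; gcd=4; 4÷4/64÷4 = 1/16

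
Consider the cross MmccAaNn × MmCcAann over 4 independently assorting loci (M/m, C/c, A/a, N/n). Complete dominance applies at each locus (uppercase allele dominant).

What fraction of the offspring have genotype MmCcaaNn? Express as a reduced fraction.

P(MmCcaaNn) = 1/32

MmccAaNn gametes: McAN×2, McAn×2, McaN×2, Mcan×2, mcAN×2, mcAn×2, mcaN×2, mcan×2
MmCcAann gametes: MCAn×2, MCan×2, McAn×2, Mcan×2, mCAn×2, mCan×2, mcAn×2, mcan×2
MmccAaNn×MmCcAann grid (16·16=256): MMCcAANn=4 MMCcAAnn=4 MMCcAaNn=8 MMCcAann=8 MMCcaaNn=4 MMCcaann=4 MMccAANn=4 MMccAAnn=4 MMccAaNn=8 MMccAann=8 MMccaaNn=4 MMccaann=4 MmCcAANn=8 MmCcAAnn=8 MmCcAaNn=16 MmCcAann=16 MmCcaaNn=8 MmCcaann=8 MmccAANn=8 MmccAAnn=8 MmccAaNn=16 MmccAann=16 MmccaaNn=8 Mmccaann=8 mmCcAANn=4 mmCcAAnn=4 mmCcAaNn=8 mmCcAann=8 mmCcaaNn=4 mmCcaann=4 mmccAANn=4 mmccAAnn=4 mmccAaNn=8 mmccAann=8 mmccaaNn=4 mmccaann=4
MmCcaaNn hits 8/256; gcd=8; 8÷8/256÷8 = 1/32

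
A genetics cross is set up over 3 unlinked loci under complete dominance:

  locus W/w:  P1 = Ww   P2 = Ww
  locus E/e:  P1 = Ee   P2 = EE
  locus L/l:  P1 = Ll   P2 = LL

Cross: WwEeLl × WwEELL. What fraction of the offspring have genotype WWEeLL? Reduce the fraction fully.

WwEeLl gametes: WEL×1, WEl×1, WeL×1, Wel×1, wEL×1, wEl×1, weL×1, wel×1
WwEELL gametes: WEL×4, wEL×4
WwEeLl×WwEELL grid (8·8=64): WWEELL=4 WWEELl=4 WWEeLL=4 WWEeLl=4 WwEELL=8 WwEELl=8 WwEeLL=8 WwEeLl=8 wwEELL=4 wwEELl=4 wwEeLL=4 wwEeLl=4
WWEeLL hits 4/64; gcd=4; 4÷4/64÷4 = 1/16

P(WWEeLL) = 1/16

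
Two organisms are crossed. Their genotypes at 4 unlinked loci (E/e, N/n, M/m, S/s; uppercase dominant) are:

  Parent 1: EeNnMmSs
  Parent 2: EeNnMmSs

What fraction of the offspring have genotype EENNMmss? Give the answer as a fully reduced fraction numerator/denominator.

P(EENNMmss) = 1/128

EeNnMmSs gametes: ENMS×1, ENMs×1, ENmS×1, ENms×1, EnMS×1, EnMs×1, EnmS×1, Enms×1, eNMS×1, eNMs×1, eNmS×1, eNms×1, enMS×1, enMs×1, enmS×1, enms×1
EeNnMmSs gametes: ENMS×1, ENMs×1, ENmS×1, ENms×1, EnMS×1, EnMs×1, EnmS×1, Enms×1, eNMS×1, eNMs×1, eNmS×1, eNms×1, enMS×1, enMs×1, enmS×1, enms×1
EeNnMmSs×EeNnMmSs grid (16·16=256): EENNMMSS=1 EENNMMSs=2 EENNMMss=1 EENNMmSS=2 EENNMmSs=4 EENNMmss=2 EENNmmSS=1 EENNmmSs=2 EENNmmss=1 EENnMMSS=2 EENnMMSs=4 EENnMMss=2 EENnMmSS=4 EENnMmSs=8 EENnMmss=4 EENnmmSS=2 EENnmmSs=4 EENnmmss=2 EEnnMMSS=1 EEnnMMSs=2 EEnnMMss=1 EEnnMmSS=2 EEnnMmSs=4 EEnnMmss=2 EEnnmmSS=1 EEnnmmSs=2 EEnnmmss=1 EeNNMMSS=2 EeNNMMSs=4 EeNNMMss=2 EeNNMmSS=4 EeNNMmSs=8 EeNNMmss=4 EeNNmmSS=2 EeNNmmSs=4 EeNNmmss=2 EeNnMMSS=4 EeNnMMSs=8 EeNnMMss=4 EeNnMmSS=8 EeNnMmSs=16 EeNnMmss=8 EeNnmmSS=4 EeNnmmSs=8 EeNnmmss=4 EennMMSS=2 EennMMSs=4 EennMMss=2 EennMmSS=4 EennMmSs=8 EennMmss=4 EennmmSS=2 EennmmSs=4 Eennmmss=2 eeNNMMSS=1 eeNNMMSs=2 eeNNMMss=1 eeNNMmSS=2 eeNNMmSs=4 eeNNMmss=2 eeNNmmSS=1 eeNNmmSs=2 eeNNmmss=1 eeNnMMSS=2 eeNnMMSs=4 eeNnMMss=2 eeNnMmSS=4 eeNnMmSs=8 eeNnMmss=4 eeNnmmSS=2 eeNnmmSs=4 eeNnmmss=2 eennMMSS=1 eennMMSs=2 eennMMss=1 eennMmSS=2 eennMmSs=4 eennMmss=2 eennmmSS=1 eennmmSs=2 eennmmss=1
EENNMmss hits 2/256; gcd=2; 2÷2/256÷2 = 1/128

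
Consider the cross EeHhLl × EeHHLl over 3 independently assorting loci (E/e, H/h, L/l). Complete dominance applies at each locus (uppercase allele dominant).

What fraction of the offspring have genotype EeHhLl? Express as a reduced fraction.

EeHhLl gametes: EHL×1, EHl×1, EhL×1, Ehl×1, eHL×1, eHl×1, ehL×1, ehl×1
EeHHLl gametes: EHL×2, EHl×2, eHL×2, eHl×2
EeHhLl×EeHHLl grid (8·8=64): EEHHLL=2 EEHHLl=4 EEHHll=2 EEHhLL=2 EEHhLl=4 EEHhll=2 EeHHLL=4 EeHHLl=8 EeHHll=4 EeHhLL=4 EeHhLl=8 EeHhll=4 eeHHLL=2 eeHHLl=4 eeHHll=2 eeHhLL=2 eeHhLl=4 eeHhll=2
EeHhLl hits 8/64; gcd=8; 8÷8/64÷8 = 1/8

P(EeHhLl) = 1/8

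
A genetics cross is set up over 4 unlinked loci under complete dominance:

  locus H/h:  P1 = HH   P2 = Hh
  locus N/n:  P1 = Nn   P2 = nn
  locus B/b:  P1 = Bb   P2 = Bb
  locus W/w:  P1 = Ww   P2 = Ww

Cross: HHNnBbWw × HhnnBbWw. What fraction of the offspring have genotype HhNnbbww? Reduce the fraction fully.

HHNnBbWw gametes: HNBW×2, HNBw×2, HNbW×2, HNbw×2, HnBW×2, HnBw×2, HnbW×2, Hnbw×2
HhnnBbWw gametes: HnBW×2, HnBw×2, HnbW×2, Hnbw×2, hnBW×2, hnBw×2, hnbW×2, hnbw×2
HHNnBbWw×HhnnBbWw grid (16·16=256): HHNnBBWW=4 HHNnBBWw=8 HHNnBBww=4 HHNnBbWW=8 HHNnBbWw=16 HHNnBbww=8 HHNnbbWW=4 HHNnbbWw=8 HHNnbbww=4 HHnnBBWW=4 HHnnBBWw=8 HHnnBBww=4 HHnnBbWW=8 HHnnBbWw=16 HHnnBbww=8 HHnnbbWW=4 HHnnbbWw=8 HHnnbbww=4 HhNnBBWW=4 HhNnBBWw=8 HhNnBBww=4 HhNnBbWW=8 HhNnBbWw=16 HhNnBbww=8 HhNnbbWW=4 HhNnbbWw=8 HhNnbbww=4 HhnnBBWW=4 HhnnBBWw=8 HhnnBBww=4 HhnnBbWW=8 HhnnBbWw=16 HhnnBbww=8 HhnnbbWW=4 HhnnbbWw=8 Hhnnbbww=4
HhNnbbww hits 4/256; gcd=4; 4÷4/256÷4 = 1/64

P(HhNnbbww) = 1/64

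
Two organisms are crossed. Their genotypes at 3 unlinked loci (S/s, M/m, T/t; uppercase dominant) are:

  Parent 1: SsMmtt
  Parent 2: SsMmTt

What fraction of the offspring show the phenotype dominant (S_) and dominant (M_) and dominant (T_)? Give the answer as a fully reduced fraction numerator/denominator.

P(S_ M_ T_) = 9/32

SsMmtt gametes: SMt×2, Smt×2, sMt×2, smt×2
SsMmTt gametes: SMT×1, SMt×1, SmT×1, Smt×1, sMT×1, sMt×1, smT×1, smt×1
SsMmtt×SsMmTt grid (8·8=64): SSMMTt=2 SSMMtt=2 SSMmTt=4 SSMmtt=4 SSmmTt=2 SSmmtt=2 SsMMTt=4 SsMMtt=4 SsMmTt=8 SsMmtt=8 SsmmTt=4 Ssmmtt=4 ssMMTt=2 ssMMtt=2 ssMmTt=4 ssMmtt=4 ssmmTt=2 ssmmtt=2
S_ M_ T_ hits 18/64; gcd=2; 18÷2/64÷2 = 9/32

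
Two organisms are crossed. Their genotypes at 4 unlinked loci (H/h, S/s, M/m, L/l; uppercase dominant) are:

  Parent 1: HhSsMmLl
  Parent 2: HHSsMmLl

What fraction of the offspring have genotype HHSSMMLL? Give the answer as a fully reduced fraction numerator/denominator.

HhSsMmLl gametes: HSML×1, HSMl×1, HSmL×1, HSml×1, HsML×1, HsMl×1, HsmL×1, Hsml×1, hSML×1, hSMl×1, hSmL×1, hSml×1, hsML×1, hsMl×1, hsmL×1, hsml×1
HHSsMmLl gametes: HSML×2, HSMl×2, HSmL×2, HSml×2, HsML×2, HsMl×2, HsmL×2, Hsml×2
HhSsMmLl×HHSsMmLl grid (16·16=256): HHSSMMLL=2 HHSSMMLl=4 HHSSMMll=2 HHSSMmLL=4 HHSSMmLl=8 HHSSMmll=4 HHSSmmLL=2 HHSSmmLl=4 HHSSmmll=2 HHSsMMLL=4 HHSsMMLl=8 HHSsMMll=4 HHSsMmLL=8 HHSsMmLl=16 HHSsMmll=8 HHSsmmLL=4 HHSsmmLl=8 HHSsmmll=4 HHssMMLL=2 HHssMMLl=4 HHssMMll=2 HHssMmLL=4 HHssMmLl=8 HHssMmll=4 HHssmmLL=2 HHssmmLl=4 HHssmmll=2 HhSSMMLL=2 HhSSMMLl=4 HhSSMMll=2 HhSSMmLL=4 HhSSMmLl=8 HhSSMmll=4 HhSSmmLL=2 HhSSmmLl=4 HhSSmmll=2 HhSsMMLL=4 HhSsMMLl=8 HhSsMMll=4 HhSsMmLL=8 HhSsMmLl=16 HhSsMmll=8 HhSsmmLL=4 HhSsmmLl=8 HhSsmmll=4 HhssMMLL=2 HhssMMLl=4 HhssMMll=2 HhssMmLL=4 HhssMmLl=8 HhssMmll=4 HhssmmLL=2 HhssmmLl=4 Hhssmmll=2
HHSSMMLL hits 2/256; gcd=2; 2÷2/256÷2 = 1/128

P(HHSSMMLL) = 1/128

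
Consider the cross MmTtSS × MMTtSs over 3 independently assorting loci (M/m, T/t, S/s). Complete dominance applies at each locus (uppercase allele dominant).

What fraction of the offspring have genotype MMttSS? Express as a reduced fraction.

MmTtSS gametes: MTS×2, MtS×2, mTS×2, mtS×2
MMTtSs gametes: MTS×2, MTs×2, MtS×2, Mts×2
MmTtSS×MMTtSs grid (8·8=64): MMTTSS=4 MMTTSs=4 MMTtSS=8 MMTtSs=8 MMttSS=4 MMttSs=4 MmTTSS=4 MmTTSs=4 MmTtSS=8 MmTtSs=8 MmttSS=4 MmttSs=4
MMttSS hits 4/64; gcd=4; 4÷4/64÷4 = 1/16

P(MMttSS) = 1/16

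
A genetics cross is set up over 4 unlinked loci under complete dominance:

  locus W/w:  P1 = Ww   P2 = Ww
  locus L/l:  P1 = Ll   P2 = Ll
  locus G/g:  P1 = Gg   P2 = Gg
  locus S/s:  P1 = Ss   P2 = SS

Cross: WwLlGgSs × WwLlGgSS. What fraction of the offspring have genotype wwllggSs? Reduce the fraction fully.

P(wwllggSs) = 1/128

WwLlGgSs gametes: WLGS×1, WLGs×1, WLgS×1, WLgs×1, WlGS×1, WlGs×1, WlgS×1, Wlgs×1, wLGS×1, wLGs×1, wLgS×1, wLgs×1, wlGS×1, wlGs×1, wlgS×1, wlgs×1
WwLlGgSS gametes: WLGS×2, WLgS×2, WlGS×2, WlgS×2, wLGS×2, wLgS×2, wlGS×2, wlgS×2
WwLlGgSs×WwLlGgSS grid (16·16=256): WWLLGGSS=2 WWLLGGSs=2 WWLLGgSS=4 WWLLGgSs=4 WWLLggSS=2 WWLLggSs=2 WWLlGGSS=4 WWLlGGSs=4 WWLlGgSS=8 WWLlGgSs=8 WWLlggSS=4 WWLlggSs=4 WWllGGSS=2 WWllGGSs=2 WWllGgSS=4 WWllGgSs=4 WWllggSS=2 WWllggSs=2 WwLLGGSS=4 WwLLGGSs=4 WwLLGgSS=8 WwLLGgSs=8 WwLLggSS=4 WwLLggSs=4 WwLlGGSS=8 WwLlGGSs=8 WwLlGgSS=16 WwLlGgSs=16 WwLlggSS=8 WwLlggSs=8 WwllGGSS=4 WwllGGSs=4 WwllGgSS=8 WwllGgSs=8 WwllggSS=4 WwllggSs=4 wwLLGGSS=2 wwLLGGSs=2 wwLLGgSS=4 wwLLGgSs=4 wwLLggSS=2 wwLLggSs=2 wwLlGGSS=4 wwLlGGSs=4 wwLlGgSS=8 wwLlGgSs=8 wwLlggSS=4 wwLlggSs=4 wwllGGSS=2 wwllGGSs=2 wwllGgSS=4 wwllGgSs=4 wwllggSS=2 wwllggSs=2
wwllggSs hits 2/256; gcd=2; 2÷2/256÷2 = 1/128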